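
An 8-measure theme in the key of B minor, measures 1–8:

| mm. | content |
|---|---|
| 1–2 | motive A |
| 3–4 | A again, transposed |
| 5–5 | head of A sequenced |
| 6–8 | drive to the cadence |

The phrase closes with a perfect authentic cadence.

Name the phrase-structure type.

sentence

Basic idea (mm. 1–2) + its repetition (mm. 3-4) form the presentation; fragmentation and cadence (bars 5–8) form the continuation — the 8-bar whole is a sentence.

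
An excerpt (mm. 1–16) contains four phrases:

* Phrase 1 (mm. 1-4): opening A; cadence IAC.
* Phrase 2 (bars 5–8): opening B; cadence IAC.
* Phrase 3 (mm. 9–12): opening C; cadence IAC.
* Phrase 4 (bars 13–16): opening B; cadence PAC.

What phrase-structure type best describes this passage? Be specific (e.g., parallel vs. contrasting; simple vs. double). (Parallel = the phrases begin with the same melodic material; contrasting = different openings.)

Four phrases in two halves: the first half (mm. 1–8) ends with an imperfect authentic cadence, the second (mm. 9–16) with a perfect authentic cadence — a large antecedent–consequent pair, i.e. a double period.
Phrase 3 begins with different material from phrase 1, making it contrasting.

contrasting double period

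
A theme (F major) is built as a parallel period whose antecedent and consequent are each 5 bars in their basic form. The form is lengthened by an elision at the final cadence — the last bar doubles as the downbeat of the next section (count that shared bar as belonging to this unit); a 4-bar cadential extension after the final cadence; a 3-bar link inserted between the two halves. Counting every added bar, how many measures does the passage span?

17 measures

Basic parallel period: 5 + 5 = 10 bars.
10 (basic form) + 4 (cadential extension) + 3 (link) = 17.
The elision shares a bar with the next section but does not change this unit's count.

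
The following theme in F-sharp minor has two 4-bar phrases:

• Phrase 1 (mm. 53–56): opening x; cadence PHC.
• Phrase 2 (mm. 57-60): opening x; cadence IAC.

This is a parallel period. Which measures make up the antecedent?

measures 53–56

The phrase ending with the weaker cadence (Phrygian half cadence) is the antecedent; the one ending more conclusively (imperfect authentic cadence) is the consequent. The antecedent is measures 53–56.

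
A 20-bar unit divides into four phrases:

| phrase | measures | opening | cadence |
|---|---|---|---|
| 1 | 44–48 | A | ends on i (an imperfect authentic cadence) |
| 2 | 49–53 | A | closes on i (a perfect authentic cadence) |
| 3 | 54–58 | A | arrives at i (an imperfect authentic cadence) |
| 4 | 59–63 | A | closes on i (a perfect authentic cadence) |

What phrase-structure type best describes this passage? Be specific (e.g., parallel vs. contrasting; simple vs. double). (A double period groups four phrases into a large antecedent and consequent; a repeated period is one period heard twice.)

The cadence pattern IAC–PAC–IAC–PAC is weak–strong twice, and phrases 3–4 restate phrases 1–2: a period heard twice, not a double period (which would end weakly at phrase 2).

repeated period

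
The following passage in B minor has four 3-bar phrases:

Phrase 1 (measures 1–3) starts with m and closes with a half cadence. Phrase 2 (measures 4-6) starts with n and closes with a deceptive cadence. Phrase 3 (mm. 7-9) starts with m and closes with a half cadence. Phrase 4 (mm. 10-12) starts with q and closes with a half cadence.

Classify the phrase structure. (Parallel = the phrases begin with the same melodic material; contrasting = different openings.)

phrase group

Phrase 4 ends with a half cadence, no stronger than phrase 2's deceptive cadence, so the four phrases do not form a double period; nor do phrases 3–4 duplicate 1–2, so it is not a repeated period. With no phrase reaching a conclusive cadence, the passage is a phrase group.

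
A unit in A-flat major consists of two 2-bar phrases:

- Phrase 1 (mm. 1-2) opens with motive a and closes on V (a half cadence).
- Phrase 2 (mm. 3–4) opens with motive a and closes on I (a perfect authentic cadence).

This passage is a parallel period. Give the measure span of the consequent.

measures 3–4

The antecedent is the phrase ending with the weaker cadence (half cadence, phrase 1) and the consequent the one ending more conclusively (perfect authentic cadence, phrase 2); the consequent is mm. 3–4.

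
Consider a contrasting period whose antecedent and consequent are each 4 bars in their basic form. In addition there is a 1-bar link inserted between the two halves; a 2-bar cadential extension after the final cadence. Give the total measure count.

11 measures

Basic contrasting period: 4 + 4 = 8 bars.
8 (basic form) + 1 (link) + 2 (cadential extension) = 11.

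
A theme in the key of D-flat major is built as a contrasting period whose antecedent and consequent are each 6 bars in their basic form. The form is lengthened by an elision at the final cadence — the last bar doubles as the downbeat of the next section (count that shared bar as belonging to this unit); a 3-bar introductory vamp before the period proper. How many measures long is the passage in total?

15 measures

Basic contrasting period: 6 + 6 = 12 bars.
12 (basic form) + 3 (introduction) = 15.
The elision shares a bar with the next section but does not change this unit's count.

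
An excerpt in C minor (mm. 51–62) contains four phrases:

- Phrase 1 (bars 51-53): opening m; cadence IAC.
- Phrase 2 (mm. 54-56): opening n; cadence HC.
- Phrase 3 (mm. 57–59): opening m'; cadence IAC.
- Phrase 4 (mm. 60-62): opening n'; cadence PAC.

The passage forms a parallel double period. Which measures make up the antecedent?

measures 51–56

In a double period the four phrases pair into a large antecedent (phrases 1–2, ending half cadence) and a large consequent (phrases 3–4, ending perfect authentic cadence). The antecedent spans mm. 51–56.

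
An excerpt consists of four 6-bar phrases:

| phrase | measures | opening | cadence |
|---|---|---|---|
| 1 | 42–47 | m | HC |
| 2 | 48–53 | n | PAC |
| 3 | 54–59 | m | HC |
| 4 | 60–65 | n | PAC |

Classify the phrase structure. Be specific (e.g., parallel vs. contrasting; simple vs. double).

repeated period

The cadence pattern HC–PAC–HC–PAC is weak–strong twice, and phrases 3–4 restate phrases 1–2: a period heard twice, not a double period (which would end weakly at phrase 2).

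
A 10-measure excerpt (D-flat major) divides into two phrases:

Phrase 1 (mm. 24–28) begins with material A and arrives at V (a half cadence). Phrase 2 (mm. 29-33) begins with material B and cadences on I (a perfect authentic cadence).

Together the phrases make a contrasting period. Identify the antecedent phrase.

The phrase ending with the weaker cadence (half cadence) is the antecedent; the one ending more conclusively (perfect authentic cadence) is the consequent. The antecedent is phrase 1.

phrase 1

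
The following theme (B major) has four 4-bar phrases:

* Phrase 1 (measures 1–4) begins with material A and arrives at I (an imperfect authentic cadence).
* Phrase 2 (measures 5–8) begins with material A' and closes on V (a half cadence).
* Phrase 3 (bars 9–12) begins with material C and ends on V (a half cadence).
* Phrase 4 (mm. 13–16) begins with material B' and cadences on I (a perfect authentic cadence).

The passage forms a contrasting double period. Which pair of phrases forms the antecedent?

In a double period the first pair of phrases (ending half cadence) is the large antecedent and the second pair (ending perfect authentic cadence) is the large consequent; the antecedent is phrases 1 and 2.

phrases 1 and 2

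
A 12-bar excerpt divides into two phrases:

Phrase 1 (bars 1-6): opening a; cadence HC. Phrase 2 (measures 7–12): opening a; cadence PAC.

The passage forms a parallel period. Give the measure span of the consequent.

measures 7–12

The phrase ending with the weaker cadence (half cadence) is the antecedent; the one ending more conclusively (perfect authentic cadence) is the consequent. The consequent is measures 7–12.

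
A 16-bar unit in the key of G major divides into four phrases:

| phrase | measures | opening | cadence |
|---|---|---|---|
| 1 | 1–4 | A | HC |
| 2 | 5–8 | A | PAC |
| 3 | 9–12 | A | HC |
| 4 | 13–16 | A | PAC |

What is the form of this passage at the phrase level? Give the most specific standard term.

repeated period

The cadence pattern HC–PAC–HC–PAC is weak–strong twice, and phrases 3–4 restate phrases 1–2: a period heard twice, not a double period (which would end weakly at phrase 2).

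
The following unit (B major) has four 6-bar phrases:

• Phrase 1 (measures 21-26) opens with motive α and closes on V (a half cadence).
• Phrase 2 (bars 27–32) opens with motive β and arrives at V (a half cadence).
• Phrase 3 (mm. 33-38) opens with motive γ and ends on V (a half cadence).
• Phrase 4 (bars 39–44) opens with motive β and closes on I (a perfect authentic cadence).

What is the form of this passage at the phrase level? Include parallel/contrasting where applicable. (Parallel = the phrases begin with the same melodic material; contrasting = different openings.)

contrasting double period

Four phrases in two halves: the first half (bars 21–32) ends with a half cadence, the second (mm. 33–44) with a perfect authentic cadence — a large antecedent–consequent pair, i.e. a double period.
Phrase 3 begins with different material from phrase 1, making it contrasting.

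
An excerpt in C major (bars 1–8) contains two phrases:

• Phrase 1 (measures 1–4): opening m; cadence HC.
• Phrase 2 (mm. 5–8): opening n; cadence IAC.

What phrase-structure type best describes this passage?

contrasting period

Phrase 1 ends with a half cadence (weaker) and phrase 2 with an imperfect authentic cadence (stronger): antecedent + consequent = a period.
The two phrases open with different material (m / n), so the period is contrasting.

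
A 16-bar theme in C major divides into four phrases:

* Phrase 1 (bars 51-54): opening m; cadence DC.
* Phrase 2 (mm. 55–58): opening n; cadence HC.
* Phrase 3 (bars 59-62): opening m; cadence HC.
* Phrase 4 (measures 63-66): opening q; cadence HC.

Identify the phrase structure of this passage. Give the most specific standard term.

phrase group

Phrase 4 ends with a half cadence, no stronger than phrase 2's half cadence, so the four phrases do not form a double period; nor do phrases 3–4 duplicate 1–2, so it is not a repeated period. With no phrase reaching a conclusive cadence, the passage is a phrase group.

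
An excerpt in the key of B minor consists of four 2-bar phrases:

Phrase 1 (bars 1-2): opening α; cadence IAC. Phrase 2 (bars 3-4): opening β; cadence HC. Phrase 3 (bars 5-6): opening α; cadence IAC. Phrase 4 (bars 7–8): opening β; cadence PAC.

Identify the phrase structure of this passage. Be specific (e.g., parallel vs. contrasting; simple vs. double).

parallel double period

Four phrases in two halves: the first half (bars 1–4) ends with a half cadence, the second (bars 5-8) with a perfect authentic cadence — a large antecedent–consequent pair, i.e. a double period.
Phrase 3 begins with the same material as phrase 1, making it parallel.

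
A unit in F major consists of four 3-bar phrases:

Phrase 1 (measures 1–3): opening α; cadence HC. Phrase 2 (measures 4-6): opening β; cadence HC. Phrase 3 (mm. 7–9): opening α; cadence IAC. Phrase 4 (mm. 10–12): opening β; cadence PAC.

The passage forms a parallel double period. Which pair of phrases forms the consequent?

In a double period the first pair of phrases (ending half cadence) is the large antecedent and the second pair (ending perfect authentic cadence) is the large consequent; the consequent is phrases 3 and 4.

phrases 3 and 4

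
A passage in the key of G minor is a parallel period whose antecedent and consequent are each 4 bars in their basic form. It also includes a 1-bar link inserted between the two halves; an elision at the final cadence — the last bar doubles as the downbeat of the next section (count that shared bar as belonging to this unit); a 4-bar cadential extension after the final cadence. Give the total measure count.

Basic parallel period: 4 + 4 = 8 bars.
8 (basic form) + 1 (link) + 4 (cadential extension) = 13.
The elision shares a bar with the next section but does not change this unit's count.

13 measures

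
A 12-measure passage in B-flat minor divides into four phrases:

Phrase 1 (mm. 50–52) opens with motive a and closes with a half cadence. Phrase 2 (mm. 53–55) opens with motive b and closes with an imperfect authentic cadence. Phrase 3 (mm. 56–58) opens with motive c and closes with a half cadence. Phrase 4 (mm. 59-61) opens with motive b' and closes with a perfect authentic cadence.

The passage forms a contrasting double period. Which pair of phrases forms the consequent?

In a double period the first pair of phrases (ending imperfect authentic cadence) is the large antecedent and the second pair (ending perfect authentic cadence) is the large consequent; the consequent is phrases 3 and 4.

phrases 3 and 4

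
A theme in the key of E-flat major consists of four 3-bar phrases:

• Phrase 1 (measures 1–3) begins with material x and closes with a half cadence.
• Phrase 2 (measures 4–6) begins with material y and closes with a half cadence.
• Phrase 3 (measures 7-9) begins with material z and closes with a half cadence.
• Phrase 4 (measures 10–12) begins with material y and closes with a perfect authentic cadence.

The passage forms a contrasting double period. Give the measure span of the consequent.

measures 7–12

In a double period the first pair of phrases (ending half cadence) is the large antecedent and the second pair (ending perfect authentic cadence) is the large consequent; the consequent is measures 7–12.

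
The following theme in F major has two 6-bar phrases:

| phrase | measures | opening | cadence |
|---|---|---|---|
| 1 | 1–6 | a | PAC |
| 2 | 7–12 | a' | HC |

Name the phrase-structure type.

The second phrase closes with a half cadence, which is not stronger than the first phrase's perfect authentic cadence; without a weak→strong cadential pair there is no antecedent–consequent relationship, so this is a phrase group rather than a period.

phrase group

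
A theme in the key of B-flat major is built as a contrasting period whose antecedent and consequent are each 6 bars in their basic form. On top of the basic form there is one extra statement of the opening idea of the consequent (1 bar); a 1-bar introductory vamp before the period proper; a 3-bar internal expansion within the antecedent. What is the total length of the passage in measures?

Basic contrasting period: 6 + 6 = 12 bars.
12 (basic form) + 1 (extra statement) + 1 (introduction) + 3 (internal expansion) = 17.

17 measures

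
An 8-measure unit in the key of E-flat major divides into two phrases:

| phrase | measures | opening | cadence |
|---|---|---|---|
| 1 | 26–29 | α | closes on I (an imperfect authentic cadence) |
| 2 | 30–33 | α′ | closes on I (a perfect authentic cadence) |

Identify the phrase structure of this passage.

Phrase 1 ends with an imperfect authentic cadence (weaker) and phrase 2 with a perfect authentic cadence (stronger): antecedent + consequent = a period.
The two phrases open with the same material (α / α′), so the period is parallel.

parallel period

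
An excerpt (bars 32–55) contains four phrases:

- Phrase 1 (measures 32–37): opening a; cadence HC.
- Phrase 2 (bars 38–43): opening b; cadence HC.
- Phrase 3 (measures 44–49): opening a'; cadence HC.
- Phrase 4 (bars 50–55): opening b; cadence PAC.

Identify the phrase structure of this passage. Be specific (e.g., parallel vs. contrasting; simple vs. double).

parallel double period

Four phrases in two halves: the first half (mm. 32–43) ends with a half cadence, the second (measures 44–55) with a perfect authentic cadence — a large antecedent–consequent pair, i.e. a double period.
Phrase 3 begins with the same material as phrase 1, making it parallel.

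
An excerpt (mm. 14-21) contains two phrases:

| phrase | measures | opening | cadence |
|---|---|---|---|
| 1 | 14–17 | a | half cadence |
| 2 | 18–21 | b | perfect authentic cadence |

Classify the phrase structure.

contrasting period

Phrase 1 ends with a half cadence (weaker) and phrase 2 with a perfect authentic cadence (stronger): antecedent + consequent = a period.
The two phrases open with different material (a / b), so the period is contrasting.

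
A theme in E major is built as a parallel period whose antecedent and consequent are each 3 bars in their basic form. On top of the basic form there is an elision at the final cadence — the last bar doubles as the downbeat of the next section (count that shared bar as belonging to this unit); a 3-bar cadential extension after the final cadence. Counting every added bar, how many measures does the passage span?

Basic parallel period: 3 + 3 = 6 bars.
6 (basic form) + 3 (cadential extension) = 9.
The elision shares a bar with the next section but does not change this unit's count.

9 measures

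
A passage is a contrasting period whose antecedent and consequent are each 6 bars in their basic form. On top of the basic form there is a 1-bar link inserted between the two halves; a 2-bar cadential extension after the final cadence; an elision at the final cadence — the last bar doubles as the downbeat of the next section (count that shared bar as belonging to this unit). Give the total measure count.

15 measures

Basic contrasting period: 6 + 6 = 12 bars.
12 (basic form) + 1 (link) + 2 (cadential extension) = 15.
The elision shares a bar with the next section but does not change this unit's count.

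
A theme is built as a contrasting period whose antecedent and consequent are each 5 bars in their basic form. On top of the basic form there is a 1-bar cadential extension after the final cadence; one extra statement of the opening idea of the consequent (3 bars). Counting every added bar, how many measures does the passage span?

Basic contrasting period: 5 + 5 = 10 bars.
10 (basic form) + 1 (cadential extension) + 3 (extra statement) = 14.

14 measures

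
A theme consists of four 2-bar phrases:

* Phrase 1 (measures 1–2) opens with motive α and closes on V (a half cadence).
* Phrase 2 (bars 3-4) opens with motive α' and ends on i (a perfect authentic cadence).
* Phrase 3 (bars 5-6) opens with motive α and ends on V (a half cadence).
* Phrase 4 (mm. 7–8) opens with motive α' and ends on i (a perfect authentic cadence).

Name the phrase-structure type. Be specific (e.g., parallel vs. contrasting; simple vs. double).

The cadence pattern HC–PAC–HC–PAC is weak–strong twice, and phrases 3–4 restate phrases 1–2: a period heard twice, not a double period (which would end weakly at phrase 2).

repeated period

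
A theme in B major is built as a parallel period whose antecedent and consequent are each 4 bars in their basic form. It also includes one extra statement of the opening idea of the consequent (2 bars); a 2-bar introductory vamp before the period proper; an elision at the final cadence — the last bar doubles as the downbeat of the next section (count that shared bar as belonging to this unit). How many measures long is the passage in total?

Basic parallel period: 4 + 4 = 8 bars.
8 (basic form) + 2 (extra statement) + 2 (introduction) = 12.
The elision shares a bar with the next section but does not change this unit's count.

12 measures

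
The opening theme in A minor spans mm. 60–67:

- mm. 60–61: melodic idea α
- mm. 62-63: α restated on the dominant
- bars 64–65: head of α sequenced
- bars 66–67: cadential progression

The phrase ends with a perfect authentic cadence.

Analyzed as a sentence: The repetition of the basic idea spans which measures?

The presentation of a sentence is the basic idea (measures 60–61) plus its repetition (mm. 62-63); the repetition of the basic idea is therefore mm. 62–63.

measures 62–63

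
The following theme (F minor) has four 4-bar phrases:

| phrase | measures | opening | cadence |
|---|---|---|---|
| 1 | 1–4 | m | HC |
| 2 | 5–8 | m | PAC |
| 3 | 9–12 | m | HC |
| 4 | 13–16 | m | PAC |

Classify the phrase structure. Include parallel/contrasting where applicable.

repeated period

The cadence pattern HC–PAC–HC–PAC is weak–strong twice, and phrases 3–4 restate phrases 1–2: a period heard twice, not a double period (which would end weakly at phrase 2).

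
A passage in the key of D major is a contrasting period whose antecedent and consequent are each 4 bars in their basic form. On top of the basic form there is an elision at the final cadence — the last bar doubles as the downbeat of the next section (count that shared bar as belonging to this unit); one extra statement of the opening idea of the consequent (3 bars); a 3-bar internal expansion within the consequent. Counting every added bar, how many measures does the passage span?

14 measures

Basic contrasting period: 4 + 4 = 8 bars.
8 (basic form) + 3 (extra statement) + 3 (internal expansion) = 14.
The elision shares a bar with the next section but does not change this unit's count.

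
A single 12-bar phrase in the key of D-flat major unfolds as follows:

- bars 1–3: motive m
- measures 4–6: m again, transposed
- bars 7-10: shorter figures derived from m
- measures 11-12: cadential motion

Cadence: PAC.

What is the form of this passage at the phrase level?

Basic idea (mm. 1-3) + its repetition (mm. 4–6) form the presentation; fragmentation and cadence (measures 7–12) form the continuation — the 12-bar whole is a sentence.

sentence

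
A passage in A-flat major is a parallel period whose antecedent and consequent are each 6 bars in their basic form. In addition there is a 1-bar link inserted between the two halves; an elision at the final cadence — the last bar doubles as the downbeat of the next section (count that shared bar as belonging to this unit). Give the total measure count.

13 measures

Basic parallel period: 6 + 6 = 12 bars.
12 (basic form) + 1 (link) = 13.
The elision shares a bar with the next section but does not change this unit's count.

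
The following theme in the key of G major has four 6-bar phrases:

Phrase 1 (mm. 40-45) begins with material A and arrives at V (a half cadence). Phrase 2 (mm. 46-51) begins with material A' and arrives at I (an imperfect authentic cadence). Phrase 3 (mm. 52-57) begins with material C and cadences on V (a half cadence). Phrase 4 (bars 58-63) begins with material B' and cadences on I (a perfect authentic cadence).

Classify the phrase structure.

Four phrases in two halves: the first half (mm. 40–51) ends with an imperfect authentic cadence, the second (mm. 52–63) with a perfect authentic cadence — a large antecedent–consequent pair, i.e. a double period.
Phrase 3 begins with different material from phrase 1, making it contrasting.

contrasting double period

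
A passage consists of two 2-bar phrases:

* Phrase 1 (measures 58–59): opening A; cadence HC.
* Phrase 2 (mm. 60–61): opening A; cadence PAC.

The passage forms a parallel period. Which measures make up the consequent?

The phrase ending with the weaker cadence (half cadence) is the antecedent; the one ending more conclusively (perfect authentic cadence) is the consequent. The consequent is measures 60–61.

measures 60–61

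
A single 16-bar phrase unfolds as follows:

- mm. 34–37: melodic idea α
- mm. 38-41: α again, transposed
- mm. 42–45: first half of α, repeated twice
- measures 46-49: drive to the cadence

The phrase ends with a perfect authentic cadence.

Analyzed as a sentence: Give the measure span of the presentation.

measures 34–41

The presentation of a sentence is the basic idea (bars 34-37) plus its repetition (mm. 38–41); the presentation is therefore mm. 34–41.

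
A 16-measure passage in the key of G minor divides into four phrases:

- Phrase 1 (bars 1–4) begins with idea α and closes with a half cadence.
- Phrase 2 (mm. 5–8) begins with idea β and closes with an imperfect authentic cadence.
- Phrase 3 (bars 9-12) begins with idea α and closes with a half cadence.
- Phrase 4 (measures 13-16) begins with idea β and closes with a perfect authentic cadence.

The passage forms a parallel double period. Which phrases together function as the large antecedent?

phrases 1 and 2

In a double period the first pair of phrases (ending imperfect authentic cadence) is the large antecedent and the second pair (ending perfect authentic cadence) is the large consequent; the antecedent is phrases 1 and 2.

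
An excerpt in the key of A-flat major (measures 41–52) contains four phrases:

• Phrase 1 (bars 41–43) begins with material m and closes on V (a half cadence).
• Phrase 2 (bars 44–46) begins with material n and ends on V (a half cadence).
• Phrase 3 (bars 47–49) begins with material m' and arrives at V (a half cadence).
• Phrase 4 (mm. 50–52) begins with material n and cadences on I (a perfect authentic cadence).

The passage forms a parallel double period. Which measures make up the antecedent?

measures 41–46

In a double period the four phrases pair into a large antecedent (phrases 1–2, ending half cadence) and a large consequent (phrases 3–4, ending perfect authentic cadence). The antecedent spans measures 41–46.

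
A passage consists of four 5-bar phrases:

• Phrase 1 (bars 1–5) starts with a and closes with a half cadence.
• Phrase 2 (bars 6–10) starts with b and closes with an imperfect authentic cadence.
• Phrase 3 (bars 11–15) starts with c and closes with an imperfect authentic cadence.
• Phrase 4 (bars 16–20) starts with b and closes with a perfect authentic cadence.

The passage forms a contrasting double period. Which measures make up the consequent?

In a double period the first pair of phrases (ending imperfect authentic cadence) is the large antecedent and the second pair (ending perfect authentic cadence) is the large consequent; the consequent is measures 11–20.

measures 11–20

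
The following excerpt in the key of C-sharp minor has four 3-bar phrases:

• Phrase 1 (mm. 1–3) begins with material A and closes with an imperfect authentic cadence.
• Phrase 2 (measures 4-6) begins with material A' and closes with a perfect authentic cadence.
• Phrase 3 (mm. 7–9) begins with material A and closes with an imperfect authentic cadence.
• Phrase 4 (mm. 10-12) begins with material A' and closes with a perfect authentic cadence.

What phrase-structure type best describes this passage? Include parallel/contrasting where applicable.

repeated period

The cadence pattern IAC–PAC–IAC–PAC is weak–strong twice, and phrases 3–4 restate phrases 1–2: a period heard twice, not a double period (which would end weakly at phrase 2).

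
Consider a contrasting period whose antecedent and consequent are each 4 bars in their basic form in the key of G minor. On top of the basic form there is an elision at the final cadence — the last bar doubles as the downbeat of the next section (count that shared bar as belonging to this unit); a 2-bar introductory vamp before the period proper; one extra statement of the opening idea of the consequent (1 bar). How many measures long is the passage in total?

11 measures

Basic contrasting period: 4 + 4 = 8 bars.
8 (basic form) + 2 (introduction) + 1 (extra statement) = 11.
The elision shares a bar with the next section but does not change this unit's count.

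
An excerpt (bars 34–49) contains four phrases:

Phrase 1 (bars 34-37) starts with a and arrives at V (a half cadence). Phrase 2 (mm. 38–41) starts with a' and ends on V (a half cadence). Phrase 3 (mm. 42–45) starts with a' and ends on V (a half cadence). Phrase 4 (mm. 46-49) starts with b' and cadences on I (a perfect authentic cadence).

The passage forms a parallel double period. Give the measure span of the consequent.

measures 42–49

In a double period the first pair of phrases (ending half cadence) is the large antecedent and the second pair (ending perfect authentic cadence) is the large consequent; the consequent is measures 42–49.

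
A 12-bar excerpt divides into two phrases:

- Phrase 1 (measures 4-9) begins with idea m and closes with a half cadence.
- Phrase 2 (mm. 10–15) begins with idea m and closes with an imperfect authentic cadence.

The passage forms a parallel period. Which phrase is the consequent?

phrase 2

The phrase ending with the weaker cadence (half cadence) is the antecedent; the one ending more conclusively (imperfect authentic cadence) is the consequent. The consequent is phrase 2.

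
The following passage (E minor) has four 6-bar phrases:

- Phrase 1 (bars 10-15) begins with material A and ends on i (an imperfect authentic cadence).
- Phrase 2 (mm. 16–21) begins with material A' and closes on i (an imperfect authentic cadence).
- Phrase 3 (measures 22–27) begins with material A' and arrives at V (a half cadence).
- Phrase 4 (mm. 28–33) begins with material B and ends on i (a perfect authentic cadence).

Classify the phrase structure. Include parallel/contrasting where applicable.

Four phrases in two halves: the first half (measures 10–21) ends with an imperfect authentic cadence, the second (measures 22–33) with a perfect authentic cadence — a large antecedent–consequent pair, i.e. a double period.
Phrase 3 begins with the same material as phrase 1, making it parallel.

parallel double period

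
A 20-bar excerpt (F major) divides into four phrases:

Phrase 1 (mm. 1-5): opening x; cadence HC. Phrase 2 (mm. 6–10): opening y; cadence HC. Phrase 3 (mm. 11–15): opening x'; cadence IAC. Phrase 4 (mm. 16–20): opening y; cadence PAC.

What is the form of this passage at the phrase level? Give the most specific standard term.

Four phrases in two halves: the first half (mm. 1-10) ends with a half cadence, the second (bars 11–20) with a perfect authentic cadence — a large antecedent–consequent pair, i.e. a double period.
Phrase 3 begins with the same material as phrase 1, making it parallel.

parallel double period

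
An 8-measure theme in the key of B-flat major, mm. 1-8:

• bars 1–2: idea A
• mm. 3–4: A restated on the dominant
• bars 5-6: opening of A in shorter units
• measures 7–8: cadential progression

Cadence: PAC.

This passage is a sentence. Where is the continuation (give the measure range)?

measures 5–8

After the presentation (mm. 1–4), the continuation covers the fragmentation through the cadence: bars 5–8.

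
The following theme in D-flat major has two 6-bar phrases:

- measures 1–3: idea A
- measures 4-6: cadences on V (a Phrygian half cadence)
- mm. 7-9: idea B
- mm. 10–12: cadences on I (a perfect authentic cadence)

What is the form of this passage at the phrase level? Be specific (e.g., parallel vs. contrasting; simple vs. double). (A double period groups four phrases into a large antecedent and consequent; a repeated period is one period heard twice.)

Phrase 1 ends with a Phrygian half cadence (weaker) and phrase 2 with a perfect authentic cadence (stronger): antecedent + consequent = a period.
The two phrases open with different material (A / B), so the period is contrasting.

contrasting period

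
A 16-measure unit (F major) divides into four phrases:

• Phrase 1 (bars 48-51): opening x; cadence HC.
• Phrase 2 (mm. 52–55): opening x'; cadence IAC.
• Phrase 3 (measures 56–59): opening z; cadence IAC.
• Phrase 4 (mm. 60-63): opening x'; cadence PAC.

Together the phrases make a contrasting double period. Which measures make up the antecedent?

In a double period the first pair of phrases (ending imperfect authentic cadence) is the large antecedent and the second pair (ending perfect authentic cadence) is the large consequent; the antecedent is measures 48–55.

measures 48–55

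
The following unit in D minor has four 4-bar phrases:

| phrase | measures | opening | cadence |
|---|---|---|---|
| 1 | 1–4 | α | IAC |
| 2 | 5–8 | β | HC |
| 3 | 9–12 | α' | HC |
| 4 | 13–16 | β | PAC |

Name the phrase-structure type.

Four phrases in two halves: the first half (measures 1–8) ends with a half cadence, the second (bars 9–16) with a perfect authentic cadence — a large antecedent–consequent pair, i.e. a double period.
Phrase 3 begins with the same material as phrase 1, making it parallel.

parallel double period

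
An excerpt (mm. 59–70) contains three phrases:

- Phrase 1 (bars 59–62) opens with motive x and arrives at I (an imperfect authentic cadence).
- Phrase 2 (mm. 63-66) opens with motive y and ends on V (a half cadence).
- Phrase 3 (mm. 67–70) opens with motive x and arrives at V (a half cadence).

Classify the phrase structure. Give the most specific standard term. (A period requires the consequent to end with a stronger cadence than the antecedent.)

The final phrase closes with a half cadence, which is not stronger than the preceding half cadence; the 3 phrases lack an overall antecedent–consequent design and so form a phrase group.

phrase group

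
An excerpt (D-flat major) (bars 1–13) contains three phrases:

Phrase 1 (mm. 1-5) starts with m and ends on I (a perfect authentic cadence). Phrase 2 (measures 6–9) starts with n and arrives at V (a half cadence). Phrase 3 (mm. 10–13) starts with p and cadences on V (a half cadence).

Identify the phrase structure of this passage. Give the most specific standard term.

The final phrase closes with a half cadence, which is not stronger than the preceding half cadence; the 3 phrases lack an overall antecedent–consequent design and so form a phrase group.

phrase group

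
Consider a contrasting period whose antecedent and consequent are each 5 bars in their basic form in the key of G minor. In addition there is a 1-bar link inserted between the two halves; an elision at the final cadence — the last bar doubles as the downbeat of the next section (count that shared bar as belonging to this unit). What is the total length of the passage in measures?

Basic contrasting period: 5 + 5 = 10 bars.
10 (basic form) + 1 (link) = 11.
The elision shares a bar with the next section but does not change this unit's count.

11 measures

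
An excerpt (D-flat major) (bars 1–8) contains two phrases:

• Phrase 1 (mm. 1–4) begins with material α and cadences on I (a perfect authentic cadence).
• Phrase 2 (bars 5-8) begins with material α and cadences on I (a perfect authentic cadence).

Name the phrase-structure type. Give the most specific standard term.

Both phrases have the same opening (α) and the same cadence (perfect authentic cadence): the second is a restatement, not a consequent, so this is a repeated phrase rather than a period.

repeated phrase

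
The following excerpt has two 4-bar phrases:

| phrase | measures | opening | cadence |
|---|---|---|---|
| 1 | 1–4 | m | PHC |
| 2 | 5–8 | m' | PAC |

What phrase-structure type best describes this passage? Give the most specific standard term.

Phrase 1 ends with a Phrygian half cadence (weaker) and phrase 2 with a perfect authentic cadence (stronger): antecedent + consequent = a period.
The two phrases open with the same material (m / m'), so the period is parallel.

parallel period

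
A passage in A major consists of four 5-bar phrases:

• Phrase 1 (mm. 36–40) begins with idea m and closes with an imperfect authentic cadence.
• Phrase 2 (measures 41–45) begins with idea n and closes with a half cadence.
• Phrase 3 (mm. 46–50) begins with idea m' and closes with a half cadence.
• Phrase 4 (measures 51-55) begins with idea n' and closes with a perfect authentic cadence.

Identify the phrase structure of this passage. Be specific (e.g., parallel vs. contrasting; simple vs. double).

Four phrases in two halves: the first half (bars 36-45) ends with a half cadence, the second (mm. 46-55) with a perfect authentic cadence — a large antecedent–consequent pair, i.e. a double period.
Phrase 3 begins with the same material as phrase 1, making it parallel.

parallel double period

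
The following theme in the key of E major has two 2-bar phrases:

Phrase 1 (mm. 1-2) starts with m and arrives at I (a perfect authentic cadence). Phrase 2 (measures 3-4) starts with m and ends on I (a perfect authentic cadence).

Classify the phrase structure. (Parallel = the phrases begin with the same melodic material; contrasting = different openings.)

repeated phrase

Both phrases have the same opening (m) and the same cadence (perfect authentic cadence): the second is a restatement, not a consequent, so this is a repeated phrase rather than a period.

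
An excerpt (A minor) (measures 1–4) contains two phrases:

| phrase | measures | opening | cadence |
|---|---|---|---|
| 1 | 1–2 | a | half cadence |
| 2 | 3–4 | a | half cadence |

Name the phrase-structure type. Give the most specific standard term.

Both phrases have the same opening (a) and the same cadence (half cadence): the second is a restatement, not a consequent, so this is a repeated phrase rather than a period.

repeated phrase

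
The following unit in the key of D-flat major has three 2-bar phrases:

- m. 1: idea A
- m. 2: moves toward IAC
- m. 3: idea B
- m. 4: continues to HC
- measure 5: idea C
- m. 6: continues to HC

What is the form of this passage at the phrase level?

The final phrase closes with a half cadence, which is not stronger than the preceding half cadence; the 3 phrases lack an overall antecedent–consequent design and so form a phrase group.

phrase group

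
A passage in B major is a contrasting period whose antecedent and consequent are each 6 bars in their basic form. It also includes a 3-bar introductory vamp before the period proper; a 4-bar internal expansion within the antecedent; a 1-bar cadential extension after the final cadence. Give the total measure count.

Basic contrasting period: 6 + 6 = 12 bars.
12 (basic form) + 3 (introduction) + 4 (internal expansion) + 1 (cadential extension) = 20.

20 measures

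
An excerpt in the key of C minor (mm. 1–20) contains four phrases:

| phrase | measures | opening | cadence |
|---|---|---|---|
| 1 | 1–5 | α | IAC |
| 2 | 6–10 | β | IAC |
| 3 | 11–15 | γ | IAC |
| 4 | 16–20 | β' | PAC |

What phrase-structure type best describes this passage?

contrasting double period

Four phrases in two halves: the first half (mm. 1–10) ends with an imperfect authentic cadence, the second (measures 11-20) with a perfect authentic cadence — a large antecedent–consequent pair, i.e. a double period.
Phrase 3 begins with different material from phrase 1, making it contrasting.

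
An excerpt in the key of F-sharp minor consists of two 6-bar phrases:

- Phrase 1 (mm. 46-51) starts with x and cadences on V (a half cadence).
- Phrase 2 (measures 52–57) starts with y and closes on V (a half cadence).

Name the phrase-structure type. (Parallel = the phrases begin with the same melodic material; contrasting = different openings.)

The second phrase closes with a half cadence, which is not stronger than the first phrase's half cadence; without a weak→strong cadential pair there is no antecedent–consequent relationship, so this is a phrase group rather than a period.

phrase group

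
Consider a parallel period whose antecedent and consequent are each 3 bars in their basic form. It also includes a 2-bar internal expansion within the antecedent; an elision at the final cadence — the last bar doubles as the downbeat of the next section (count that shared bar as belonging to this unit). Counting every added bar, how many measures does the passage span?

8 measures

Basic parallel period: 3 + 3 = 6 bars.
6 (basic form) + 2 (internal expansion) = 8.
The elision shares a bar with the next section but does not change this unit's count.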